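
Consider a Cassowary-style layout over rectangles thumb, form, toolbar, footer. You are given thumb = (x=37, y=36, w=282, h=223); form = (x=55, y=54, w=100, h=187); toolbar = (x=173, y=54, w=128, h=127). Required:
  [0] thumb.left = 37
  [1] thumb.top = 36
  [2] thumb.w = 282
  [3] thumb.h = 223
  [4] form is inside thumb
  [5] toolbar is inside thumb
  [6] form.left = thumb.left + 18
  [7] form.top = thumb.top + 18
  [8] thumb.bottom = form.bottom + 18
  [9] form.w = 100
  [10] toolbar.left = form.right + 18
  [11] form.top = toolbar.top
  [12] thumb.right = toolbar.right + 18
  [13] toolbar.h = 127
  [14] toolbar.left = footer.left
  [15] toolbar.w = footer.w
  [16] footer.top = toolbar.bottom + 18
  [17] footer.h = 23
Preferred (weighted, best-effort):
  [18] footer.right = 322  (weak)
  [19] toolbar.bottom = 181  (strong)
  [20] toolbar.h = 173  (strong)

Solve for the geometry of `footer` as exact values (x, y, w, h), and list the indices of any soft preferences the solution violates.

1. footer.x = 173  [toolbar.left = footer.left]
2. footer.w = 128  [toolbar.w = footer.w]
3. footer.y = 199  [footer.top = toolbar.bottom + 18]
4. footer.h = 23  [footer.h = 23]

footer = (x=173, y=199, w=128, h=23)
violated soft preferences: 18, 20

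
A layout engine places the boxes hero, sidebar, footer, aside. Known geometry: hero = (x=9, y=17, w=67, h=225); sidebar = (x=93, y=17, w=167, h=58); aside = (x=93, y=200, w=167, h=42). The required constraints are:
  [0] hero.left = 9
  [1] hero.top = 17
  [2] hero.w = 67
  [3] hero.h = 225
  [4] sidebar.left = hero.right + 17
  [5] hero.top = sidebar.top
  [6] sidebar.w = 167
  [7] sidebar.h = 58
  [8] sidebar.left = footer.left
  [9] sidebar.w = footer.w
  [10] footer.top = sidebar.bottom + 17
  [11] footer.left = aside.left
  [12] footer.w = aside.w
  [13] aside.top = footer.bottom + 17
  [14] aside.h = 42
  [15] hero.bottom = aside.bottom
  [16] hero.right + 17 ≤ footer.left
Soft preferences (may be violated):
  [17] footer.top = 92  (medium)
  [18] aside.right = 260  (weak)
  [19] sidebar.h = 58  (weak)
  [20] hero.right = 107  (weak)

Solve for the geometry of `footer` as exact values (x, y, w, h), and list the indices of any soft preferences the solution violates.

1. footer.x = 93  [sidebar.left = footer.left]
2. footer.w = 167  [sidebar.w = footer.w]
3. footer.y = 92  [footer.top = sidebar.bottom + 17]
4. footer.h = 91  [aside.top = footer.bottom + 17]

footer = (x=93, y=92, w=167, h=91)
violated soft preferences: 20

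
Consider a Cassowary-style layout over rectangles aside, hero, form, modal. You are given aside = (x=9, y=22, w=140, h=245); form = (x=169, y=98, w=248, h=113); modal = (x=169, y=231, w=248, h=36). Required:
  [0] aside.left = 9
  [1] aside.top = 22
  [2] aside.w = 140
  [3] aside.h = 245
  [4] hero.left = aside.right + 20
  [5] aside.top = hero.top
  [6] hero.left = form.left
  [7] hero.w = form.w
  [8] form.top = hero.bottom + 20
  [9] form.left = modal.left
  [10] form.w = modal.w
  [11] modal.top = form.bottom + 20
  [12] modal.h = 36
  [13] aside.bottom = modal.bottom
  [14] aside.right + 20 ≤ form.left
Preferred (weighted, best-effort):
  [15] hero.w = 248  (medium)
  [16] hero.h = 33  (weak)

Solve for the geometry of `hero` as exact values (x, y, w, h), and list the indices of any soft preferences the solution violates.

hero = (x=169, y=22, w=248, h=56)
violated soft preferences: 16

1. hero.x = 169  [hero.left = aside.right + 20]
2. hero.y = 22  [aside.top = hero.top]
3. hero.w = 248  [hero.w = form.w]
4. hero.h = 56  [form.top = hero.bottom + 20]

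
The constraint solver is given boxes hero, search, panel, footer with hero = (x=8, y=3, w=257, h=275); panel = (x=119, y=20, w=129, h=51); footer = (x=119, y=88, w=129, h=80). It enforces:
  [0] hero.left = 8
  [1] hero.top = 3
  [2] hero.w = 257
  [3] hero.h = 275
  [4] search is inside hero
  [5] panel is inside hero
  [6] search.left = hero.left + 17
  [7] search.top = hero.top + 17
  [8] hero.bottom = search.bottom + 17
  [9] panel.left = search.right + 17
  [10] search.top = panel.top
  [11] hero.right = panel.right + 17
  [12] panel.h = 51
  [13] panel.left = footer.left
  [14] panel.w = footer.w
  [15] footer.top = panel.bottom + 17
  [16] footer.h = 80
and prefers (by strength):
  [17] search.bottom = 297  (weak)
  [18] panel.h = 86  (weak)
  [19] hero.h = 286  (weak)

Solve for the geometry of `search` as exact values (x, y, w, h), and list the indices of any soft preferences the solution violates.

1. search.x = 25  [search.left = hero.left + 17]
2. search.y = 20  [search.top = hero.top + 17]
3. search.h = 241  [hero.bottom = search.bottom + 17]
4. search.w = 77  [panel.left = search.right + 17]

search = (x=25, y=20, w=77, h=241)
violated soft preferences: 17, 18, 19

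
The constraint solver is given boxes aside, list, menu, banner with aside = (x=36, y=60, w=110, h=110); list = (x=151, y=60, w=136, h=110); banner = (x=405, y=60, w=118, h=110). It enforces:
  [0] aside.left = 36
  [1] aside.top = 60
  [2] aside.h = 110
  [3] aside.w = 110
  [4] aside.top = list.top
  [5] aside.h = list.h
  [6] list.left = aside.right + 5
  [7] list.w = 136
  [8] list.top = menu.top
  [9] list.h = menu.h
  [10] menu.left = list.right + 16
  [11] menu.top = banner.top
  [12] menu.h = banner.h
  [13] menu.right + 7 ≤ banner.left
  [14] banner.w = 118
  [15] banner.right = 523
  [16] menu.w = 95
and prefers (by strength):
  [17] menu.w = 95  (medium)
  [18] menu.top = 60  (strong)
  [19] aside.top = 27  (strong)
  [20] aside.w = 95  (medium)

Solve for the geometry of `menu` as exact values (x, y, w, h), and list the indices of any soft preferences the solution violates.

menu = (x=303, y=60, w=95, h=110)
violated soft preferences: 19, 20

1. menu.y = 60  [list.top = menu.top]
2. menu.h = 110  [list.h = menu.h]
3. menu.x = 303  [menu.left = list.right + 16]
4. menu.w = 95  [menu.w = 95]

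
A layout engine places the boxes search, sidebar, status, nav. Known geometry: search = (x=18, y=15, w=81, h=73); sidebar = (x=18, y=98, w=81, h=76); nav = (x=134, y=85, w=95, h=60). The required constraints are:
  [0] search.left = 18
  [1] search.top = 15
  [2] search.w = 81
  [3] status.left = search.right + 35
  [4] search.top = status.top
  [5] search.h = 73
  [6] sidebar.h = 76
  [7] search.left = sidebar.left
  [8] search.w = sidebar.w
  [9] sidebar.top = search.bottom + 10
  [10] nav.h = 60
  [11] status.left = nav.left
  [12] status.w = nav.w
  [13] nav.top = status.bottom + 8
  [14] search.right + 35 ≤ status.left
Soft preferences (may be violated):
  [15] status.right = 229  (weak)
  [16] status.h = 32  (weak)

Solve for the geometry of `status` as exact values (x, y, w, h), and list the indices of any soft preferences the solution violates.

status = (x=134, y=15, w=95, h=62)
violated soft preferences: 16

1. status.x = 134  [status.left = search.right + 35]
2. status.y = 15  [search.top = status.top]
3. status.w = 95  [status.w = nav.w]
4. status.h = 62  [nav.top = status.bottom + 8]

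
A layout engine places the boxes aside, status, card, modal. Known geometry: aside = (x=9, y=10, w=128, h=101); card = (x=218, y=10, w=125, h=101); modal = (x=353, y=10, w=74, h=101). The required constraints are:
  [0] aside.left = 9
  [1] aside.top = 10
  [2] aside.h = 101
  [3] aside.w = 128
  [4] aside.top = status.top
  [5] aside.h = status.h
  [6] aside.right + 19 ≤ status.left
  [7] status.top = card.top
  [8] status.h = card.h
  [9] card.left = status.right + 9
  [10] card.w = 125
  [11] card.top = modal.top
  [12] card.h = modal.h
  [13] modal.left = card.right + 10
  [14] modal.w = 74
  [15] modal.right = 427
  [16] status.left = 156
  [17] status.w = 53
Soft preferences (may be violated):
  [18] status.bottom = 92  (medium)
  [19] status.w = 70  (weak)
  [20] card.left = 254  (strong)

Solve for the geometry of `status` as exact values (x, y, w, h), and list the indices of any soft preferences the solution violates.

1. status.y = 10  [aside.top = status.top]
2. status.h = 101  [aside.h = status.h]
3. status.x = 156  [status.left = 156]
4. status.w = 53  [status.w = 53]

status = (x=156, y=10, w=53, h=101)
violated soft preferences: 18, 19, 20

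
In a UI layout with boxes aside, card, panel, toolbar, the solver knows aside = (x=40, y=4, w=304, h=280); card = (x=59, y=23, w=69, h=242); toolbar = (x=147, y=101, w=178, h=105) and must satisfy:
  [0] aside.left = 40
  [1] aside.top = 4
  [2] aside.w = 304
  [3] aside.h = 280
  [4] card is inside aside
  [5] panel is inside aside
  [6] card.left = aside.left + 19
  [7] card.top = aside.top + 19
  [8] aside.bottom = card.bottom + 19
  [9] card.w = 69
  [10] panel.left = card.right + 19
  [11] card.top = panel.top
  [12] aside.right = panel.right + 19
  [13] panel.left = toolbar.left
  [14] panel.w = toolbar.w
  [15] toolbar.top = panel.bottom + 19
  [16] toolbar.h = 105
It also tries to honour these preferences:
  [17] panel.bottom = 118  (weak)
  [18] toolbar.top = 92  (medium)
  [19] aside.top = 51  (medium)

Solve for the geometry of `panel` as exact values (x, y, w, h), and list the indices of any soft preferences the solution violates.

1. panel.x = 147  [panel.left = card.right + 19]
2. panel.y = 23  [card.top = panel.top]
3. panel.w = 178  [aside.right = panel.right + 19]
4. panel.h = 59  [toolbar.top = panel.bottom + 19]

panel = (x=147, y=23, w=178, h=59)
violated soft preferences: 17, 18, 19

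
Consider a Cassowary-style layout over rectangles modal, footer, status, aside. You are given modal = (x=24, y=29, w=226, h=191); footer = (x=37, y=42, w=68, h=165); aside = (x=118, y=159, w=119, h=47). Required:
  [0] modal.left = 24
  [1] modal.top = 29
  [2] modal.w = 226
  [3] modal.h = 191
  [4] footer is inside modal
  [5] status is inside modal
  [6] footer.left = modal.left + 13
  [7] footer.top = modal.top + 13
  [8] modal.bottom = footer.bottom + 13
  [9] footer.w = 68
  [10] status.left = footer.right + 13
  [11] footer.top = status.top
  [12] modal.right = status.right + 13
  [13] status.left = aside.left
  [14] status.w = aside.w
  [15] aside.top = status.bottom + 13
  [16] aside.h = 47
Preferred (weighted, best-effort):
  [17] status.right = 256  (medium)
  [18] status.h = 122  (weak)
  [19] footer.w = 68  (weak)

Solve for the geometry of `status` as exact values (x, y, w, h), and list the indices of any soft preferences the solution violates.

status = (x=118, y=42, w=119, h=104)
violated soft preferences: 17, 18

1. status.x = 118  [status.left = footer.right + 13]
2. status.y = 42  [footer.top = status.top]
3. status.w = 119  [modal.right = status.right + 13]
4. status.h = 104  [aside.top = status.bottom + 13]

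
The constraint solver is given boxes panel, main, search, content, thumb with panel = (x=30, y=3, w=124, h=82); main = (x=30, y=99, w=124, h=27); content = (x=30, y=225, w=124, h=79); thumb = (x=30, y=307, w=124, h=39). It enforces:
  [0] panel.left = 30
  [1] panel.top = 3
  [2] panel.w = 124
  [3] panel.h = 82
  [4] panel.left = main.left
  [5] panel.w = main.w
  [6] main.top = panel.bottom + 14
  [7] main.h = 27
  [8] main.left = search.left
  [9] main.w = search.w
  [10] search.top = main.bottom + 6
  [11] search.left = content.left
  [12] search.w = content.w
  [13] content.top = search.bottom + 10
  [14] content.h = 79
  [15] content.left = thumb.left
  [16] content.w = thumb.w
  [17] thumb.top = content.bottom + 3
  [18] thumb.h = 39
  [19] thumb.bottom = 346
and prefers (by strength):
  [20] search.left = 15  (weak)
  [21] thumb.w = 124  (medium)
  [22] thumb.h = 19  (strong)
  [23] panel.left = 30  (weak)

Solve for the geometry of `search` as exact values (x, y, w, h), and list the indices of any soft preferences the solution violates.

search = (x=30, y=132, w=124, h=83)
violated soft preferences: 20, 22

1. search.x = 30  [main.left = search.left]
2. search.w = 124  [main.w = search.w]
3. search.y = 132  [search.top = main.bottom + 6]
4. search.h = 83  [content.top = search.bottom + 10]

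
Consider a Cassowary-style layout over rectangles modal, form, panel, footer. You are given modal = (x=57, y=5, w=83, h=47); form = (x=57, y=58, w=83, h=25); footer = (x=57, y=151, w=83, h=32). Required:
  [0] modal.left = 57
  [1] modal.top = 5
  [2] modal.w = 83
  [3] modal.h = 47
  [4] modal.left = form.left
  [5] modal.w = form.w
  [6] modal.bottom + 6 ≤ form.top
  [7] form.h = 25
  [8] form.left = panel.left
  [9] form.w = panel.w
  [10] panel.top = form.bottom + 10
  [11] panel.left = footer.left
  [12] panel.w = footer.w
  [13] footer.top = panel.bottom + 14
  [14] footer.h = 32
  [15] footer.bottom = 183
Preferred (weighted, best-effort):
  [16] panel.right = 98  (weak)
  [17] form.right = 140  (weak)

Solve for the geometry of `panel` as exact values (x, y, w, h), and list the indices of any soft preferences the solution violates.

1. panel.x = 57  [form.left = panel.left]
2. panel.w = 83  [form.w = panel.w]
3. panel.y = 93  [panel.top = form.bottom + 10]
4. panel.h = 44  [footer.top = panel.bottom + 14]

panel = (x=57, y=93, w=83, h=44)
violated soft preferences: 16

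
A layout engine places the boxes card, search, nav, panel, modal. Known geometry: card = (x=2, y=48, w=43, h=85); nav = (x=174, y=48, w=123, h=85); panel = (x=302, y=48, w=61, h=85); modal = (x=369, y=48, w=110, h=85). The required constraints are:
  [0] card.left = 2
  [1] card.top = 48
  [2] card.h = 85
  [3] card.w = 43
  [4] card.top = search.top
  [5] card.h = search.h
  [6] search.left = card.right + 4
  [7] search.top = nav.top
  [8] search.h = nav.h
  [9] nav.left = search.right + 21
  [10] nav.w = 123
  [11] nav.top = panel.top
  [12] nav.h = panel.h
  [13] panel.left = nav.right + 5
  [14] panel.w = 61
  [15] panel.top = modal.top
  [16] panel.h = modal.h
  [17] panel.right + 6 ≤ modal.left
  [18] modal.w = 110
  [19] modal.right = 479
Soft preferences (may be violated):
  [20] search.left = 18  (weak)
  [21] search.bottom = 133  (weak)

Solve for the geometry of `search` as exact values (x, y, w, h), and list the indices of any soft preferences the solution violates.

search = (x=49, y=48, w=104, h=85)
violated soft preferences: 20

1. search.y = 48  [card.top = search.top]
2. search.h = 85  [card.h = search.h]
3. search.x = 49  [search.left = card.right + 4]
4. search.w = 104  [nav.left = search.right + 21]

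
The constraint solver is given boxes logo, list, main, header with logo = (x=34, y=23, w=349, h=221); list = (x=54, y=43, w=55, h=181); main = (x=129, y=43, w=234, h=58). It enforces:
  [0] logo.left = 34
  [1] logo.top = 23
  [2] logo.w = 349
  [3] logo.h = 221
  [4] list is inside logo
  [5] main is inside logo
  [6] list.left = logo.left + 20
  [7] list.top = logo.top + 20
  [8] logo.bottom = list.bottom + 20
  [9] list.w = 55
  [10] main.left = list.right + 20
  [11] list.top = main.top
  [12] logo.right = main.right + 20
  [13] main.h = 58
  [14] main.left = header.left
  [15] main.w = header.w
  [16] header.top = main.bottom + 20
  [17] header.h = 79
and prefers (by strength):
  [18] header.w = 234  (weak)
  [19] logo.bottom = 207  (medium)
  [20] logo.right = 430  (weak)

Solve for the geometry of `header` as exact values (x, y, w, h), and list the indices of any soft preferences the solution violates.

1. header.x = 129  [main.left = header.left]
2. header.w = 234  [main.w = header.w]
3. header.y = 121  [header.top = main.bottom + 20]
4. header.h = 79  [header.h = 79]

header = (x=129, y=121, w=234, h=79)
violated soft preferences: 19, 20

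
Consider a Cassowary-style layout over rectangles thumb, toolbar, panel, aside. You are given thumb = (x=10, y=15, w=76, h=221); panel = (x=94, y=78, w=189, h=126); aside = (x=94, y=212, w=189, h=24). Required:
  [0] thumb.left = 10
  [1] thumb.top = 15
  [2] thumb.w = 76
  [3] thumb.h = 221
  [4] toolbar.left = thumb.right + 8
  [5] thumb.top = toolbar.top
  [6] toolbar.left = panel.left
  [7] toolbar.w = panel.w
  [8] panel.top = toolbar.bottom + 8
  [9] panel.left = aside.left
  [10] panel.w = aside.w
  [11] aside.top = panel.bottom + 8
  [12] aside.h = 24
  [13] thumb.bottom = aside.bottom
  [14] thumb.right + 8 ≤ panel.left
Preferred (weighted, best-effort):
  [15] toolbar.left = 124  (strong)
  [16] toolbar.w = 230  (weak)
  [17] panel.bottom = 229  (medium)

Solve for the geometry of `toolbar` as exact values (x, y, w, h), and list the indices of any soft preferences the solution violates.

1. toolbar.x = 94  [toolbar.left = thumb.right + 8]
2. toolbar.y = 15  [thumb.top = toolbar.top]
3. toolbar.w = 189  [toolbar.w = panel.w]
4. toolbar.h = 55  [panel.top = toolbar.bottom + 8]

toolbar = (x=94, y=15, w=189, h=55)
violated soft preferences: 15, 16, 17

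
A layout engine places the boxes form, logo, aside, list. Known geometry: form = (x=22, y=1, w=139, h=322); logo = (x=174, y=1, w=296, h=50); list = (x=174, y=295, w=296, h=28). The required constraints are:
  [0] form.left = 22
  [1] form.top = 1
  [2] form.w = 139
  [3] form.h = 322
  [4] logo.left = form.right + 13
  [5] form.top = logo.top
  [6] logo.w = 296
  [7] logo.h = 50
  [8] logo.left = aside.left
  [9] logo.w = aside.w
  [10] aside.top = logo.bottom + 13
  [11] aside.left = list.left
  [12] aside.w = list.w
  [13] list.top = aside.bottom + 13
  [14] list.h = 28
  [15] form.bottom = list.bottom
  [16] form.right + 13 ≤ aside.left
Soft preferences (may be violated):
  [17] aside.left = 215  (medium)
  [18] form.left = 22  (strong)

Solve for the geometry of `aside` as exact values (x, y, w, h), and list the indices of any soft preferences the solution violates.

aside = (x=174, y=64, w=296, h=218)
violated soft preferences: 17

1. aside.x = 174  [logo.left = aside.left]
2. aside.w = 296  [logo.w = aside.w]
3. aside.y = 64  [aside.top = logo.bottom + 13]
4. aside.h = 218  [list.top = aside.bottom + 13]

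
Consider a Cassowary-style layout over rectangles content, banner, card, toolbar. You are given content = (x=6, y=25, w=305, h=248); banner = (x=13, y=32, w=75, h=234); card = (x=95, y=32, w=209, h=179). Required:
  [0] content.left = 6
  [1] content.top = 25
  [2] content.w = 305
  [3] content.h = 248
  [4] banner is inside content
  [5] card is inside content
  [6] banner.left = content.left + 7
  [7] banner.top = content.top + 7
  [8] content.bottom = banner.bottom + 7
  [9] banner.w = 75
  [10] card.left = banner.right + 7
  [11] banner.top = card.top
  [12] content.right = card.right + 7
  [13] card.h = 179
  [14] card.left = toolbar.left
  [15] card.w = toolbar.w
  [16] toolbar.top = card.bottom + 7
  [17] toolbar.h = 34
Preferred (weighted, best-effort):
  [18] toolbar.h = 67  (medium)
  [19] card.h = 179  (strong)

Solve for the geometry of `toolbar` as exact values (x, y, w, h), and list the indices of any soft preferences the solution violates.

1. toolbar.x = 95  [card.left = toolbar.left]
2. toolbar.w = 209  [card.w = toolbar.w]
3. toolbar.y = 218  [toolbar.top = card.bottom + 7]
4. toolbar.h = 34  [toolbar.h = 34]

toolbar = (x=95, y=218, w=209, h=34)
violated soft preferences: 18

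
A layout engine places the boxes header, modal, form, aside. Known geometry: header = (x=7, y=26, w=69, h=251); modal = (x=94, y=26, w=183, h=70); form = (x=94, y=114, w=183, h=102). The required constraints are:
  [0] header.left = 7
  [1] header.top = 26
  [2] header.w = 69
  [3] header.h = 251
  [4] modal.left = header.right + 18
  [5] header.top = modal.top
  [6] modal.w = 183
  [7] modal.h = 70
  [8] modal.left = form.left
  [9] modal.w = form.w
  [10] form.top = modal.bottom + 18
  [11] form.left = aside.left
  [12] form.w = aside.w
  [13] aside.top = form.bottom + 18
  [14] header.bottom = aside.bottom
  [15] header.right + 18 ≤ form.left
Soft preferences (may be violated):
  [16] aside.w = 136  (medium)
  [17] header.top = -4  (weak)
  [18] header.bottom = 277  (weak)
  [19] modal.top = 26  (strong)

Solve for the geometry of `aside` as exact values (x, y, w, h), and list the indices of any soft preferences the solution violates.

aside = (x=94, y=234, w=183, h=43)
violated soft preferences: 16, 17

1. aside.x = 94  [form.left = aside.left]
2. aside.w = 183  [form.w = aside.w]
3. aside.y = 234  [aside.top = form.bottom + 18]
4. aside.h = 43  [header.bottom = aside.bottom]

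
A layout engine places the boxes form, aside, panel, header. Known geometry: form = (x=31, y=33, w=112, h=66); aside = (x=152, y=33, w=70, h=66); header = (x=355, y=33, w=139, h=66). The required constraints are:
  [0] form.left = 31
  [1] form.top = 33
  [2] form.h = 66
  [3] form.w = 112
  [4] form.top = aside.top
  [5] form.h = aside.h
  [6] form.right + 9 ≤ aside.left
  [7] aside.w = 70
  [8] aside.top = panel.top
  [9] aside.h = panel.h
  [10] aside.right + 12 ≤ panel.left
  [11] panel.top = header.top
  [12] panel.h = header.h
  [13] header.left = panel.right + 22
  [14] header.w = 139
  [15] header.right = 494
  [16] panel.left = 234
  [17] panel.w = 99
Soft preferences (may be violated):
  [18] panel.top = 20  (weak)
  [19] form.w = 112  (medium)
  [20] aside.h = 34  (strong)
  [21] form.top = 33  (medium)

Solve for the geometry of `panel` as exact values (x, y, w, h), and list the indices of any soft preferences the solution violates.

1. panel.y = 33  [aside.top = panel.top]
2. panel.h = 66  [aside.h = panel.h]
3. panel.x = 234  [panel.left = 234]
4. panel.w = 99  [panel.w = 99]

panel = (x=234, y=33, w=99, h=66)
violated soft preferences: 18, 20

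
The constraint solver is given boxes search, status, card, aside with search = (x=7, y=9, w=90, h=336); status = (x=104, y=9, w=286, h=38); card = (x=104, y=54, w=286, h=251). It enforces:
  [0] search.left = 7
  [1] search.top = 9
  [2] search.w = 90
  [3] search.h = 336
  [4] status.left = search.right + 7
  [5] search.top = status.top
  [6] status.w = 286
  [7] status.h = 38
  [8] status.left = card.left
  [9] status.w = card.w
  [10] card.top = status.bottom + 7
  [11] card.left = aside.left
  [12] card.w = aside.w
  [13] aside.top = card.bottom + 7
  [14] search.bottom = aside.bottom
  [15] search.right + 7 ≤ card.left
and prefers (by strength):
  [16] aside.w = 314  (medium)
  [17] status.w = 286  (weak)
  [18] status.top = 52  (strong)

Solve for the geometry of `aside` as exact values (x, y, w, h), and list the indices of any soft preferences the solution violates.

aside = (x=104, y=312, w=286, h=33)
violated soft preferences: 16, 18

1. aside.x = 104  [card.left = aside.left]
2. aside.w = 286  [card.w = aside.w]
3. aside.y = 312  [aside.top = card.bottom + 7]
4. aside.h = 33  [search.bottom = aside.bottom]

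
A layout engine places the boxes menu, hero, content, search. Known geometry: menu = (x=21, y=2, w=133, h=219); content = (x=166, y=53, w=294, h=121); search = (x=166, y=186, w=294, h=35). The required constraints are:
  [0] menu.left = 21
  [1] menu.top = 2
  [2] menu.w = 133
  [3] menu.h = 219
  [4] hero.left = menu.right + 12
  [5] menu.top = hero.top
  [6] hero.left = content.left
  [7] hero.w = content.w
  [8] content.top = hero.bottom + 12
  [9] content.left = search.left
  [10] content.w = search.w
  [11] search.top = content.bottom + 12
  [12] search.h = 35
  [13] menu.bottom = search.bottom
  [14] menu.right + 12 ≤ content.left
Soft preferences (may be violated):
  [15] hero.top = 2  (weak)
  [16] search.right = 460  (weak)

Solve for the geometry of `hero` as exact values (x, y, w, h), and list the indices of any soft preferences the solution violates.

1. hero.x = 166  [hero.left = menu.right + 12]
2. hero.y = 2  [menu.top = hero.top]
3. hero.w = 294  [hero.w = content.w]
4. hero.h = 39  [content.top = hero.bottom + 12]

hero = (x=166, y=2, w=294, h=39)
violated soft preferences: none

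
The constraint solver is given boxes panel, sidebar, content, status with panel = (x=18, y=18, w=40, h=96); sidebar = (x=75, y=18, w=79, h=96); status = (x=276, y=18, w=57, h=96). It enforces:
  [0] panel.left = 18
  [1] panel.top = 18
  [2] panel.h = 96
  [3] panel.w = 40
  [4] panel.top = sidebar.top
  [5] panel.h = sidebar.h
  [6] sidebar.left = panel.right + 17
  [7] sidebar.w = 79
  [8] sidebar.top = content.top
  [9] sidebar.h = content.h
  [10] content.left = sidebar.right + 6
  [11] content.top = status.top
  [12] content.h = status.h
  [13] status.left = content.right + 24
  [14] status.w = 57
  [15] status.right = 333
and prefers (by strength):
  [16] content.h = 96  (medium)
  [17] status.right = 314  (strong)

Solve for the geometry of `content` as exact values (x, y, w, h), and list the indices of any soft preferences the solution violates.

1. content.y = 18  [sidebar.top = content.top]
2. content.h = 96  [sidebar.h = content.h]
3. content.x = 160  [content.left = sidebar.right + 6]
4. content.w = 92  [status.left = content.right + 24]

content = (x=160, y=18, w=92, h=96)
violated soft preferences: 17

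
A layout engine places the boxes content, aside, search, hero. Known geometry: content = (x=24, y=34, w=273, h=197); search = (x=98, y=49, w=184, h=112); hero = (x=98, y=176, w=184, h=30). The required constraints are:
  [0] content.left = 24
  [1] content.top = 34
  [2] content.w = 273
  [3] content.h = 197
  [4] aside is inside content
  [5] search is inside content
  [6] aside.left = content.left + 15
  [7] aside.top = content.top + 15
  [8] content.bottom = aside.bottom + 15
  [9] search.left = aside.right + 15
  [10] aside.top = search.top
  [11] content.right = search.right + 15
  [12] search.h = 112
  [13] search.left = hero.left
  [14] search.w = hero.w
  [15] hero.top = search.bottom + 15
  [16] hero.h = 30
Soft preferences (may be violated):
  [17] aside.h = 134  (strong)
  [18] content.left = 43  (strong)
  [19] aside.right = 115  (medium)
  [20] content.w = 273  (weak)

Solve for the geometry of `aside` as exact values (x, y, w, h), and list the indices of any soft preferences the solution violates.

1. aside.x = 39  [aside.left = content.left + 15]
2. aside.y = 49  [aside.top = content.top + 15]
3. aside.h = 167  [content.bottom = aside.bottom + 15]
4. aside.w = 44  [search.left = aside.right + 15]

aside = (x=39, y=49, w=44, h=167)
violated soft preferences: 17, 18, 19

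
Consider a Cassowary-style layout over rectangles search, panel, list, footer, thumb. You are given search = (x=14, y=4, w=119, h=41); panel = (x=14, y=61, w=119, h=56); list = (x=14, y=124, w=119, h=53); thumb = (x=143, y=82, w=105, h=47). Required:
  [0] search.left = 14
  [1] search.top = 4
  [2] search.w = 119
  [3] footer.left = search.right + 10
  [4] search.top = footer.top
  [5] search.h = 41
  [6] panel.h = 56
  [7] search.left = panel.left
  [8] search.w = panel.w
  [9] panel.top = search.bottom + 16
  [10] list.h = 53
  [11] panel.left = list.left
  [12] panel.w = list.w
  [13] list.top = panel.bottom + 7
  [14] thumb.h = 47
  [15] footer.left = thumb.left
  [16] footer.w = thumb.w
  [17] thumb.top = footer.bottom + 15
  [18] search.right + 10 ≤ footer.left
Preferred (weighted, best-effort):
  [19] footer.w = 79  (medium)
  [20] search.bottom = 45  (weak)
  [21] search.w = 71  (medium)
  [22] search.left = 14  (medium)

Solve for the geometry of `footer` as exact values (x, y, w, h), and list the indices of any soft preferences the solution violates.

1. footer.x = 143  [footer.left = search.right + 10]
2. footer.y = 4  [search.top = footer.top]
3. footer.w = 105  [footer.w = thumb.w]
4. footer.h = 63  [thumb.top = footer.bottom + 15]

footer = (x=143, y=4, w=105, h=63)
violated soft preferences: 19, 21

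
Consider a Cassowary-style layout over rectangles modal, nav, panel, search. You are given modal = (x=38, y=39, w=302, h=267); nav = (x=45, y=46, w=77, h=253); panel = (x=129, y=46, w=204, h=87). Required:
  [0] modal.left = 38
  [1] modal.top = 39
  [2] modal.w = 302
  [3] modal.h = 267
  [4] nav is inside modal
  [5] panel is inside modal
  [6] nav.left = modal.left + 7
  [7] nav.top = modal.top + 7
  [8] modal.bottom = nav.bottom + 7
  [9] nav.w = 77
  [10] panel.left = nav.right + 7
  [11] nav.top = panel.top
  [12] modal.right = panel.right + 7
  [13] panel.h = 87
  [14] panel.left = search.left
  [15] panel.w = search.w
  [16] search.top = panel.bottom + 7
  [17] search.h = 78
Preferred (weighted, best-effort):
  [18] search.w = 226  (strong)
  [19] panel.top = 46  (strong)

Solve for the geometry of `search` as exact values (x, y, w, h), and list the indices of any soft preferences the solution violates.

search = (x=129, y=140, w=204, h=78)
violated soft preferences: 18

1. search.x = 129  [panel.left = search.left]
2. search.w = 204  [panel.w = search.w]
3. search.y = 140  [search.top = panel.bottom + 7]
4. search.h = 78  [search.h = 78]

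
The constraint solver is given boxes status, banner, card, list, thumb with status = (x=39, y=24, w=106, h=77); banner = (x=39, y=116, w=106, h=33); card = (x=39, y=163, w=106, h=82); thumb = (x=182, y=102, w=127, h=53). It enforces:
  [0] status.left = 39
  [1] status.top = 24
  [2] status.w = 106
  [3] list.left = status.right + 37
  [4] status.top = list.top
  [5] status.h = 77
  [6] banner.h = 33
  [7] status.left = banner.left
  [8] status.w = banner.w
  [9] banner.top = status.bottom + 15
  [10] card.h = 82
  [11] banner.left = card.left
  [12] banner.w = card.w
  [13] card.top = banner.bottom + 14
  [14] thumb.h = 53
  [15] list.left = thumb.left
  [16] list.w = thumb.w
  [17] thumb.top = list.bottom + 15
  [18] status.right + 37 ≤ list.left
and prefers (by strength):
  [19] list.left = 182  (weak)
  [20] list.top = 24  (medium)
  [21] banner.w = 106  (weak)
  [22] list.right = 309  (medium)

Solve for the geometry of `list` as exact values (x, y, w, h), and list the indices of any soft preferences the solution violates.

list = (x=182, y=24, w=127, h=63)
violated soft preferences: none

1. list.x = 182  [list.left = status.right + 37]
2. list.y = 24  [status.top = list.top]
3. list.w = 127  [list.w = thumb.w]
4. list.h = 63  [thumb.top = list.bottom + 15]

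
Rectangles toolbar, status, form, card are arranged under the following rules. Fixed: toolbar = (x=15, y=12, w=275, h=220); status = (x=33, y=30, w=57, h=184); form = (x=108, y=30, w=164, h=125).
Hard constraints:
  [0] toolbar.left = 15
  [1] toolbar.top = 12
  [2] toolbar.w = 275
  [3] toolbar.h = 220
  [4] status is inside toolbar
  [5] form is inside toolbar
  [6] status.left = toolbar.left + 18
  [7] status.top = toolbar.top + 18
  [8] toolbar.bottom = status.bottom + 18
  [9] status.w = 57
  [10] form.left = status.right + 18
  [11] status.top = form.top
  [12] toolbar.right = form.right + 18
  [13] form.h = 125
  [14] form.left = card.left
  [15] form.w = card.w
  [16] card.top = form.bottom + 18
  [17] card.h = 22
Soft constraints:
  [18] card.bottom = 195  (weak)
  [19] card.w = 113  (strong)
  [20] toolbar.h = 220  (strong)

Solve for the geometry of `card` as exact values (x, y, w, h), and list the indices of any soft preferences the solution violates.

card = (x=108, y=173, w=164, h=22)
violated soft preferences: 19

1. card.x = 108  [form.left = card.left]
2. card.w = 164  [form.w = card.w]
3. card.y = 173  [card.top = form.bottom + 18]
4. card.h = 22  [card.h = 22]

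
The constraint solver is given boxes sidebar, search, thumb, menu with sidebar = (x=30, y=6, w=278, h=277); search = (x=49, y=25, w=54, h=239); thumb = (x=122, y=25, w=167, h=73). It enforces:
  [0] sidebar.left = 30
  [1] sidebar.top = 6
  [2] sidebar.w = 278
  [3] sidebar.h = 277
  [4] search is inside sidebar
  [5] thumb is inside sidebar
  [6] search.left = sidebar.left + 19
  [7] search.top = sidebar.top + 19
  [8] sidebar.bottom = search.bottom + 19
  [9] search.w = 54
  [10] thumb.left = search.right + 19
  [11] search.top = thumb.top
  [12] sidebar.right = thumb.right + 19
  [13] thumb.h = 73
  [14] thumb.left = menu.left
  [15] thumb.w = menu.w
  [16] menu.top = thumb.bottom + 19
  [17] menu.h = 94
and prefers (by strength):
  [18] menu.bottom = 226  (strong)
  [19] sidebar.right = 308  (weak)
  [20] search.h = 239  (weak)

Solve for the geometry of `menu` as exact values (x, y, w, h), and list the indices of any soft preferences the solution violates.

1. menu.x = 122  [thumb.left = menu.left]
2. menu.w = 167  [thumb.w = menu.w]
3. menu.y = 117  [menu.top = thumb.bottom + 19]
4. menu.h = 94  [menu.h = 94]

menu = (x=122, y=117, w=167, h=94)
violated soft preferences: 18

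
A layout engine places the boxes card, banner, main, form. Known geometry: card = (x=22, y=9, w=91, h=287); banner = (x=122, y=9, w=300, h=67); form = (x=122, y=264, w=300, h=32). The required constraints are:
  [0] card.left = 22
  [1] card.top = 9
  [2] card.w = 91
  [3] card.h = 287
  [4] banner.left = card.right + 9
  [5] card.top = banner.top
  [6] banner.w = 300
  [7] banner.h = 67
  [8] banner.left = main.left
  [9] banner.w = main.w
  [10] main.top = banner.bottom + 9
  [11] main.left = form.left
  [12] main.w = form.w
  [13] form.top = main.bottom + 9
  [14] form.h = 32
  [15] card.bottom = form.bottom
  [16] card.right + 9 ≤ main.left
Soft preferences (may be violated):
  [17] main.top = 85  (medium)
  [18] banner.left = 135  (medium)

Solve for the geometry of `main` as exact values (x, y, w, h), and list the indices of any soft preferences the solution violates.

main = (x=122, y=85, w=300, h=170)
violated soft preferences: 18

1. main.x = 122  [banner.left = main.left]
2. main.w = 300  [banner.w = main.w]
3. main.y = 85  [main.top = banner.bottom + 9]
4. main.h = 170  [form.top = main.bottom + 9]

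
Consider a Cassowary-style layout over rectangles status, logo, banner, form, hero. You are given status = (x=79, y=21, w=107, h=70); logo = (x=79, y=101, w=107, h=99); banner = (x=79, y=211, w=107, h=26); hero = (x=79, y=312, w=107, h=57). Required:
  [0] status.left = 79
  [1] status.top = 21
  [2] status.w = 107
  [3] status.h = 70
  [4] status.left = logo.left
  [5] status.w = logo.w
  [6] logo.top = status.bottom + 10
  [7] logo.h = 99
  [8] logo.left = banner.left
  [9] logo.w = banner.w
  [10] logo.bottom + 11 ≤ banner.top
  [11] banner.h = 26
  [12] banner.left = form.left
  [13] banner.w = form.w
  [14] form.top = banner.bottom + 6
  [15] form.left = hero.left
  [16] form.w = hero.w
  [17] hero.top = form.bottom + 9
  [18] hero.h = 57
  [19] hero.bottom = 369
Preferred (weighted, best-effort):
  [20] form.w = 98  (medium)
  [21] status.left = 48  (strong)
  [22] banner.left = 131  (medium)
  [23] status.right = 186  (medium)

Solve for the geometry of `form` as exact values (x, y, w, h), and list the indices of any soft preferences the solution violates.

1. form.x = 79  [banner.left = form.left]
2. form.w = 107  [banner.w = form.w]
3. form.y = 243  [form.top = banner.bottom + 6]
4. form.h = 60  [hero.top = form.bottom + 9]

form = (x=79, y=243, w=107, h=60)
violated soft preferences: 20, 21, 22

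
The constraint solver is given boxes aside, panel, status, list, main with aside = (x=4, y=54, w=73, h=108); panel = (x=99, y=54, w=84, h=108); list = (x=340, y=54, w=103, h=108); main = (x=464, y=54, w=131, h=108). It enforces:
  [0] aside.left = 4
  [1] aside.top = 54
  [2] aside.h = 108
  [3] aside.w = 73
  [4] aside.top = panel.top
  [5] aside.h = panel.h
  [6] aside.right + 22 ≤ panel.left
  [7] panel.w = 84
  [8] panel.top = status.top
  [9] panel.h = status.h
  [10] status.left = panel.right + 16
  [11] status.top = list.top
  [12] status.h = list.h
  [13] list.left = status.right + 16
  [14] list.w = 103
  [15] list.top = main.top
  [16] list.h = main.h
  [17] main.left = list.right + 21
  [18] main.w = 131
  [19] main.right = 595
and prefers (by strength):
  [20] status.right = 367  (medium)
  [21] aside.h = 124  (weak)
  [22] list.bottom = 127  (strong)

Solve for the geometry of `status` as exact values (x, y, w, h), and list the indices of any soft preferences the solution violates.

1. status.y = 54  [panel.top = status.top]
2. status.h = 108  [panel.h = status.h]
3. status.x = 199  [status.left = panel.right + 16]
4. status.w = 125  [list.left = status.right + 16]

status = (x=199, y=54, w=125, h=108)
violated soft preferences: 20, 21, 22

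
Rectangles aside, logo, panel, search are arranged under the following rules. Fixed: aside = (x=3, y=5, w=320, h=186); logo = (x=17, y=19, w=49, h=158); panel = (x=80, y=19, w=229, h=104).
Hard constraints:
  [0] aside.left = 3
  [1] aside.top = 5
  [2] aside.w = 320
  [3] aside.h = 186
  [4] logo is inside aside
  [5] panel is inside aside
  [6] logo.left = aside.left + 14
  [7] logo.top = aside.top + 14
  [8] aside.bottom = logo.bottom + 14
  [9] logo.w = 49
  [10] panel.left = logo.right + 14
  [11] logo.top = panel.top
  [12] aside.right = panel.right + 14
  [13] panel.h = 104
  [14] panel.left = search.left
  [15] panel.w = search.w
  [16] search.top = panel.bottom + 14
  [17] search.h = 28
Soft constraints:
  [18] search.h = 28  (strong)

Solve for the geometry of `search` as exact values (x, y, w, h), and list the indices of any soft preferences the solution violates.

1. search.x = 80  [panel.left = search.left]
2. search.w = 229  [panel.w = search.w]
3. search.y = 137  [search.top = panel.bottom + 14]
4. search.h = 28  [search.h = 28]

search = (x=80, y=137, w=229, h=28)
violated soft preferences: none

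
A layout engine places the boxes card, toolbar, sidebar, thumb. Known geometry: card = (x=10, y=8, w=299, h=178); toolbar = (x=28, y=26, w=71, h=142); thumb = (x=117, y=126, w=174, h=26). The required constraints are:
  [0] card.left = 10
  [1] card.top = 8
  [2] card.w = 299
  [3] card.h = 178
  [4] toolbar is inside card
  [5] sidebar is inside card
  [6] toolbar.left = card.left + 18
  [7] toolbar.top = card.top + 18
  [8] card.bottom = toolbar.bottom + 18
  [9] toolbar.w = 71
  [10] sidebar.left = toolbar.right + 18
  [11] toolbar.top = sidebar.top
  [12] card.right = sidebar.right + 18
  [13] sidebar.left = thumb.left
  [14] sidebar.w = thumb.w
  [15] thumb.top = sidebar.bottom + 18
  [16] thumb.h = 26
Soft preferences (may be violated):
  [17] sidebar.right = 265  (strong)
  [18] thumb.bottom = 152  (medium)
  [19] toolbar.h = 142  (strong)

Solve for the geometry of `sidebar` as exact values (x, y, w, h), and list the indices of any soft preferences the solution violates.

sidebar = (x=117, y=26, w=174, h=82)
violated soft preferences: 17

1. sidebar.x = 117  [sidebar.left = toolbar.right + 18]
2. sidebar.y = 26  [toolbar.top = sidebar.top]
3. sidebar.w = 174  [card.right = sidebar.right + 18]
4. sidebar.h = 82  [thumb.top = sidebar.bottom + 18]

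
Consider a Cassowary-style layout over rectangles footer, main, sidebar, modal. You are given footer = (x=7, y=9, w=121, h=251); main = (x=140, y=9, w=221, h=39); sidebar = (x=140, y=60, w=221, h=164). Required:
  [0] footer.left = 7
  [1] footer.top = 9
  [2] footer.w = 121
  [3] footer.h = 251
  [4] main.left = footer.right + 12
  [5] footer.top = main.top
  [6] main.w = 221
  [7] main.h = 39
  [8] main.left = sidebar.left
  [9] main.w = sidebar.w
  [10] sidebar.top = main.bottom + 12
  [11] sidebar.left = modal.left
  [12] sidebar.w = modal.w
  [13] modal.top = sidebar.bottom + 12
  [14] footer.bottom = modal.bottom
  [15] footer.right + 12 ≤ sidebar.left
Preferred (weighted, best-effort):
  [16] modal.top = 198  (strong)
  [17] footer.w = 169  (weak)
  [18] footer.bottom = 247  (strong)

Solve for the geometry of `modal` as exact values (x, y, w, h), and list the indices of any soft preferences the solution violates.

1. modal.x = 140  [sidebar.left = modal.left]
2. modal.w = 221  [sidebar.w = modal.w]
3. modal.y = 236  [modal.top = sidebar.bottom + 12]
4. modal.h = 24  [footer.bottom = modal.bottom]

modal = (x=140, y=236, w=221, h=24)
violated soft preferences: 16, 17, 18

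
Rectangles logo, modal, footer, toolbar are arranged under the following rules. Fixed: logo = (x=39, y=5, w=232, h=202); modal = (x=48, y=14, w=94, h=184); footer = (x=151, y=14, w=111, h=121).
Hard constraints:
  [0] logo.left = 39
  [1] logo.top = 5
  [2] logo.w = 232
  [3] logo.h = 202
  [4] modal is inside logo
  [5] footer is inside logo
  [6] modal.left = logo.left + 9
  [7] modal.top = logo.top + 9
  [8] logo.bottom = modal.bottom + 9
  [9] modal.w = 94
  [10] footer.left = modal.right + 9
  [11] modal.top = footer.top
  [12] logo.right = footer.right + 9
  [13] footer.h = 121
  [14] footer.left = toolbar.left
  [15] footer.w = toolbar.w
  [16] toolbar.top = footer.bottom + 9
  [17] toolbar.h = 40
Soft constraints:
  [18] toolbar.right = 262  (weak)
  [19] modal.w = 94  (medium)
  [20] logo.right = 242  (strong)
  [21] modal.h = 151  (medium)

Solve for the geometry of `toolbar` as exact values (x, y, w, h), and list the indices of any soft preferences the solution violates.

toolbar = (x=151, y=144, w=111, h=40)
violated soft preferences: 20, 21

1. toolbar.x = 151  [footer.left = toolbar.left]
2. toolbar.w = 111  [footer.w = toolbar.w]
3. toolbar.y = 144  [toolbar.top = footer.bottom + 9]
4. toolbar.h = 40  [toolbar.h = 40]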